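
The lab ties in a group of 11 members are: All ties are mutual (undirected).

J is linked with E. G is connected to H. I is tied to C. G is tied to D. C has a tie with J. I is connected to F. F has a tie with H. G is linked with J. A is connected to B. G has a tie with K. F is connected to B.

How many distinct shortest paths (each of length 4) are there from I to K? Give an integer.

The shortest distance is 4. The length-4 paths are: I–C–J–G–K; I–F–H–G–K.
That gives 2 distinct shortest paths.

2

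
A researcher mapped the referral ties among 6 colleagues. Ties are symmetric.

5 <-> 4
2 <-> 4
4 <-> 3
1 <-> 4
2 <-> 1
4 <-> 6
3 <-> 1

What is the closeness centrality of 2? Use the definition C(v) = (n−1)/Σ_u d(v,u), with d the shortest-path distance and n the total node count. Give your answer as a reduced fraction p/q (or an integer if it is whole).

5/8

Distances from 2: 1:1, 3:2, 4:1, 5:2, 6:2. Sum = 8.
n = 6, so closeness = 5/8.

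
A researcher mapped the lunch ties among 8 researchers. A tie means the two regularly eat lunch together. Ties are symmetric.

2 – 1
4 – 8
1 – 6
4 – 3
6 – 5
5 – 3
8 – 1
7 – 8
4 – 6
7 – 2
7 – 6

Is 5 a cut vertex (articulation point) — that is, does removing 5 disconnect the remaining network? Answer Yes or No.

No

Even without 5, every remaining node can still reach every other (the residual graph is connected), so 5 is not a cut vertex.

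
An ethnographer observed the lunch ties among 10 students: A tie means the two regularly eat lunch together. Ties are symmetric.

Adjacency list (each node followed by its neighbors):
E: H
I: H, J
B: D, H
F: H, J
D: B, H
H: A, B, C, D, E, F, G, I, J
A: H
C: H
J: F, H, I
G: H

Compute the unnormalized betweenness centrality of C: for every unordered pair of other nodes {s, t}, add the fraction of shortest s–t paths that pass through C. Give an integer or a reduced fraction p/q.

0

No shortest path between any pair of other nodes passes through C.
Summing the contributions gives betweenness(C) = 0.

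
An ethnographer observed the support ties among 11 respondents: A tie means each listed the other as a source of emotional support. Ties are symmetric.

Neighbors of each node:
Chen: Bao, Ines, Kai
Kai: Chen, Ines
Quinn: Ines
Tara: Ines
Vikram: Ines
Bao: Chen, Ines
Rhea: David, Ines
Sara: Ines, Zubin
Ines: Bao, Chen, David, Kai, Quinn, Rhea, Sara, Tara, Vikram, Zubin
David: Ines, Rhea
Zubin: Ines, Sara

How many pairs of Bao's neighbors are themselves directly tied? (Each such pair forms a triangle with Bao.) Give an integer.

1

Bao's neighbors: Chen and Ines.
Neighbor pairs that are themselves tied: Bao–Chen–Ines. Each forms one triangle with Bao, for 1 in total.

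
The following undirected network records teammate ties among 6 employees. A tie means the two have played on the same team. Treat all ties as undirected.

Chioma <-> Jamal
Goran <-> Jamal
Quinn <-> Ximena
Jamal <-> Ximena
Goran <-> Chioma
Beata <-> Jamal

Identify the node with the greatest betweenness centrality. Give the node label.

Unnormalized betweenness of each node: Beata:0, Chioma:0, Goran:0, Jamal:8, Quinn:0, Ximena:4.
Jamal has the largest value, 8, making it the main broker — the node through which the most shortest paths run.

Jamal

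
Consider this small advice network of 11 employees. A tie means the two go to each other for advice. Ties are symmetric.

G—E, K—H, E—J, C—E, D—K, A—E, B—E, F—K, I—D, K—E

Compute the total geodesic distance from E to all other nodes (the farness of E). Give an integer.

Distances from E: A:1, B:1, C:1, D:2, F:2, G:1, H:2, I:3, J:1, K:1.
Sum = 1 + 1 + 1 + 2 + 2 + 1 + 2 + 3 + 1 + 1 = 15.

15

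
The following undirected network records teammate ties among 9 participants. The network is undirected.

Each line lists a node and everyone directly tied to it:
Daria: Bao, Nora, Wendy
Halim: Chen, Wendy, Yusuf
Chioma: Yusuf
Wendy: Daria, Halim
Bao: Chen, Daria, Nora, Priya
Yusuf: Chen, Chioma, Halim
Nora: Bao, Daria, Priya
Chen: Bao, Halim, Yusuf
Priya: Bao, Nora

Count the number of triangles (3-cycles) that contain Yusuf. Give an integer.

Yusuf's neighbors: Chen, Chioma, and Halim.
Neighbor pairs that are themselves tied: Yusuf–Chen–Halim. Each forms one triangle with Yusuf, for 1 in total.

1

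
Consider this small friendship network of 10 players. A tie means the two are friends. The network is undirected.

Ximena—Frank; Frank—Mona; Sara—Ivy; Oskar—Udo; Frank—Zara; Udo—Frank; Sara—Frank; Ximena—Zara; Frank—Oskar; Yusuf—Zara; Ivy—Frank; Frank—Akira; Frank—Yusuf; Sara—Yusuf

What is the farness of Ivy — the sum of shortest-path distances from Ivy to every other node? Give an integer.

Distances from Ivy: Akira:2, Frank:1, Mona:2, Oskar:2, Sara:1, Udo:2, Ximena:2, Yusuf:2, Zara:2.
Sum = 2 + 1 + 2 + 2 + 1 + 2 + 2 + 2 + 2 = 16.

16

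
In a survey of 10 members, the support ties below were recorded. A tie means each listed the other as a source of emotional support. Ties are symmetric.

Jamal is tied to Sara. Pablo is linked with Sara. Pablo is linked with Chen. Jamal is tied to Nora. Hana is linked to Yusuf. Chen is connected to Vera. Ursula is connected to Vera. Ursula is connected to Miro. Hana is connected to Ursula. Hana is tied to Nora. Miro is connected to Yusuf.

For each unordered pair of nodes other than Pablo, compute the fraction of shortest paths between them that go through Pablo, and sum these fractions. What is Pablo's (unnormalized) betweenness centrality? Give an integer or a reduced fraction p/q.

Pairs whose geodesics pass through Pablo — Nora–Chen: 1/2; Jamal–Chen: 1; Jamal–Vera: 1/2; Sara–Chen: 1; Sara–Vera: 1; Sara–Ursula: 1/2; Sara–Miro: 1/3.
All other pairs contribute 0.
Summing the contributions gives betweenness(Pablo) = 29/6.

29/6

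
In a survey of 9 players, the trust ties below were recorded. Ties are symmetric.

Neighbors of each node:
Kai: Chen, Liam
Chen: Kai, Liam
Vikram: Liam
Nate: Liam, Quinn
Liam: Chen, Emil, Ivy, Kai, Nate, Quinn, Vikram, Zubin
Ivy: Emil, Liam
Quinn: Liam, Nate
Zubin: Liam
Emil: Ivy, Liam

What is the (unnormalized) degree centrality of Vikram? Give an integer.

Vikram is directly tied to Liam. That is 1 neighbor, so the degree of Vikram is 1.

1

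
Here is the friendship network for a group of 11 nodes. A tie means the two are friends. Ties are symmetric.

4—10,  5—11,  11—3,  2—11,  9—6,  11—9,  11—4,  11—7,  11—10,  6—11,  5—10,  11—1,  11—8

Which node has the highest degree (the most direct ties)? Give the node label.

11

Degrees — 1:1, 2:1, 3:1, 4:2, 5:2, 6:2, 7:1, 8:1, 9:2, 10:3, 11:10.
The maximum is 10, attained only by 11.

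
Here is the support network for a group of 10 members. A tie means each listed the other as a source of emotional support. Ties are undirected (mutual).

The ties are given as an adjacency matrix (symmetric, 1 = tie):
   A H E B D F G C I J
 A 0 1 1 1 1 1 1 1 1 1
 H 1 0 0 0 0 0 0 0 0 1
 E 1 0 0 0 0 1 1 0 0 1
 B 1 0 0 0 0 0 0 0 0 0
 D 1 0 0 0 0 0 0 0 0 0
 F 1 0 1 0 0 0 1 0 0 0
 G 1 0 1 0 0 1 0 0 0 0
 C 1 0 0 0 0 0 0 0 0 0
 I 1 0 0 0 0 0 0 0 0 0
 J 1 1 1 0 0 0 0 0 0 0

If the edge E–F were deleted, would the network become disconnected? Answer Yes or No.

No

Even without that edge, E still reaches F via E – A – F, so the network stays connected. Not a bridge.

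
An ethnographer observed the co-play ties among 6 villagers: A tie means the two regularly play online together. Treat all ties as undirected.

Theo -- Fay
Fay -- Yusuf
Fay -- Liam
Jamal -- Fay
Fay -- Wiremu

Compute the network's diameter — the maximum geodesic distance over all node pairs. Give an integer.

Eccentricity of each node (its greatest distance to any other): Fay:1, Jamal:2, Liam:2, Theo:2, Wiremu:2, Yusuf:2.
The maximum eccentricity is 2, realized for instance by the pair Theo–Liam via Theo – Fay – Liam. So the diameter is 2.

2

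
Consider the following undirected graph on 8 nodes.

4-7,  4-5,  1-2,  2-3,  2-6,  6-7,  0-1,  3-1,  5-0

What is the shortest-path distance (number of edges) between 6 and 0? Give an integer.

3

One shortest route is 6 – 2 – 1 – 0, which uses 3 edges, and at distance 2 from 6 we only reach {1, 3, 4}, which does not include 0. So d(6,0) = 3.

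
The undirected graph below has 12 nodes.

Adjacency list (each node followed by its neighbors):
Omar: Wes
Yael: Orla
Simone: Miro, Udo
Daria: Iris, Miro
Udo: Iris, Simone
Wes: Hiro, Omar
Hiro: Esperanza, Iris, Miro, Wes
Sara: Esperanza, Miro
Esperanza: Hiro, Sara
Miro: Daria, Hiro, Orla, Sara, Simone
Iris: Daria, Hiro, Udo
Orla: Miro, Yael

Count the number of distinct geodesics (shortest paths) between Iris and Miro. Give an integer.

2

The shortest distance is 2. The length-2 paths are: Iris–Hiro–Miro; Iris–Daria–Miro.
That gives 2 distinct shortest paths.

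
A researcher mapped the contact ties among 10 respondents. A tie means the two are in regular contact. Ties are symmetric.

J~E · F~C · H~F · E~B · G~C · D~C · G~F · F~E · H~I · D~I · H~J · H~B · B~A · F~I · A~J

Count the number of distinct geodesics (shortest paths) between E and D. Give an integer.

2

The shortest distance is 3. The length-3 paths are: E–F–I–D; E–F–C–D.
That gives 2 distinct shortest paths.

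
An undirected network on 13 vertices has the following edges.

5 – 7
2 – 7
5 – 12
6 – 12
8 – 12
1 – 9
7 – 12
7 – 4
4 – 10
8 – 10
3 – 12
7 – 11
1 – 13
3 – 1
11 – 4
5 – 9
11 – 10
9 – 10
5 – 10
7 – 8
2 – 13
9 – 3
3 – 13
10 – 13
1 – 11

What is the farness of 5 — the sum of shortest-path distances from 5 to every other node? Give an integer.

20

Distances from 5: 1:2, 2:2, 3:2, 4:2, 6:2, 7:1, 8:2, 9:1, 10:1, 11:2, 12:1, 13:2.
Sum = 2 + 2 + 2 + 2 + 2 + 1 + 2 + 1 + 1 + 2 + 1 + 2 = 20.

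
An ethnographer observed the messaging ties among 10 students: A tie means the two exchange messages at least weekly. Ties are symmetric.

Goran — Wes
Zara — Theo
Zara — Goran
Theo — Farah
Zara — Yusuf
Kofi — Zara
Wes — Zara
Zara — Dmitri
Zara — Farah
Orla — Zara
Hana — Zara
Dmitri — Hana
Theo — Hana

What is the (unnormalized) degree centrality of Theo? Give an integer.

3

Theo is directly tied to Farah, Hana, and Zara. That is 3 neighbors, so the degree of Theo is 3.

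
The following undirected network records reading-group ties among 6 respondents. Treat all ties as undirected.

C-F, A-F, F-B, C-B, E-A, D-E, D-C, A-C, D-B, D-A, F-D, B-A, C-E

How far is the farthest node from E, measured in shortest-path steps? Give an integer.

2

Distances from E: A:1, B:2, C:1, D:1, F:2.
The largest is 2 (to B and F), so the eccentricity of E is 2.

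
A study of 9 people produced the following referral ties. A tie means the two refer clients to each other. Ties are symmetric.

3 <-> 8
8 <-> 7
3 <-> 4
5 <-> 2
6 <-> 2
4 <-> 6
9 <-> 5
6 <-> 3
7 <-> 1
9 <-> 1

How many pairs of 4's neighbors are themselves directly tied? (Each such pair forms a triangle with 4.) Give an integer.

4's neighbors: 3 and 6.
Neighbor pairs that are themselves tied: 4–3–6. Each forms one triangle with 4, for 1 in total.

1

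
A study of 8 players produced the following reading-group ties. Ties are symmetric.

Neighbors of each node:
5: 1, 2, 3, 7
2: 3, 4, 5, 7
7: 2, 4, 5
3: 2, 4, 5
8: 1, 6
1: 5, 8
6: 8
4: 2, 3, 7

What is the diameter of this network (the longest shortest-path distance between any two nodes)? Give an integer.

5

Eccentricity of each node (its greatest distance to any other): 1:3, 2:4, 3:4, 4:5, 5:3, 6:5, 7:4, 8:4.
The maximum eccentricity is 5, realized for instance by the pair 4–6 via 4 – 2 – 5 – 1 – 8 – 6. So the diameter is 5.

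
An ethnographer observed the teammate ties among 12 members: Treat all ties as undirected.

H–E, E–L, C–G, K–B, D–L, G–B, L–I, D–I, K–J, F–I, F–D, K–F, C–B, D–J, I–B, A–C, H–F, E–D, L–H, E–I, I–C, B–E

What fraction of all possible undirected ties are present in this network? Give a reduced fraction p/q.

1/3

There are 22 edges and 12 nodes, so the maximum possible is C(12,2) = 66.
Density = 22/66 = 1/3.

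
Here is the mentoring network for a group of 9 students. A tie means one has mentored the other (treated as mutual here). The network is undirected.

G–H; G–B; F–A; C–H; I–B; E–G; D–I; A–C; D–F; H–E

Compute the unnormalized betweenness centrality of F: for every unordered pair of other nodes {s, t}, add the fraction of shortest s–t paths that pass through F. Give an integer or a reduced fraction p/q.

9/2

Pairs whose geodesics pass through F — B–A: 1/2; I–A: 1; I–C: 1/2; D–A: 1; D–C: 1; D–H: 1/2.
All other pairs contribute 0.
Summing the contributions gives betweenness(F) = 9/2.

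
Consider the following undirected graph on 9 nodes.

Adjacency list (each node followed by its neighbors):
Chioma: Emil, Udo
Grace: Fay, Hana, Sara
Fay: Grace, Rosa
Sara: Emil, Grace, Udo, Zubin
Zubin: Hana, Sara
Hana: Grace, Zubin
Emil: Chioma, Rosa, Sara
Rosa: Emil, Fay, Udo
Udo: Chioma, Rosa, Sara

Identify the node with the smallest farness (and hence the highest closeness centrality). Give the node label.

Sara

Farness (sum of distances to all others) for each node — Chioma:19, Emil:14, Fay:16, Grace:14, Hana:19, Rosa:15, Sara:12, Udo:14, Zubin:17.
The smallest farness is 12, for Sara, so Sara has the highest closeness.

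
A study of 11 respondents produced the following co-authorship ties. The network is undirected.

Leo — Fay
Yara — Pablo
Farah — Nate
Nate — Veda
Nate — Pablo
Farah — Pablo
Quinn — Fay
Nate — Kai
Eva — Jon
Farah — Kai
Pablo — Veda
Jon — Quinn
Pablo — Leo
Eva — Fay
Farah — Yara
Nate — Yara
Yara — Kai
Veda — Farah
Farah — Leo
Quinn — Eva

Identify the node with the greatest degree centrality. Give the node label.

Farah

Degrees — Eva:3, Farah:6, Fay:3, Jon:2, Kai:3, Leo:3, Nate:5, Pablo:5, Quinn:3, Veda:3, Yara:4.
The maximum is 6, attained only by Farah.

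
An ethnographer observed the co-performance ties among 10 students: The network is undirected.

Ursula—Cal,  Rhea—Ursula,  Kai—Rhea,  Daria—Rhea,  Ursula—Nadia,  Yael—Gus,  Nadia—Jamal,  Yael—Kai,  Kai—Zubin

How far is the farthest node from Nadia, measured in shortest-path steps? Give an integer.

Distances from Nadia: Cal:2, Daria:3, Gus:5, Jamal:1, Kai:3, Rhea:2, Ursula:1, Yael:4, Zubin:4.
The largest is 5 (to Gus), so the eccentricity of Nadia is 5.

5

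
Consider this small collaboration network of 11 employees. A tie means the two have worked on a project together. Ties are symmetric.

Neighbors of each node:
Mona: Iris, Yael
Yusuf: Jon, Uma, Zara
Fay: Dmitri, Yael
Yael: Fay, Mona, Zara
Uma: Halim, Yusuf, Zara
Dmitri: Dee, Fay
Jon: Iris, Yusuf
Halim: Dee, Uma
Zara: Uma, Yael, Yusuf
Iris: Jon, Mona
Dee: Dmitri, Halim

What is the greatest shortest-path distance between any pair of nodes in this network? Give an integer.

5

Eccentricity of each node (its greatest distance to any other): Dee:5, Dmitri:5, Fay:4, Halim:4, Iris:5, Jon:5, Mona:4, Uma:3, Yael:3, Yusuf:4, Zara:3.
The maximum eccentricity is 5, realized for instance by the pair Jon–Dmitri via Jon – Yusuf – Uma – Halim – Dee – Dmitri. So the diameter is 5.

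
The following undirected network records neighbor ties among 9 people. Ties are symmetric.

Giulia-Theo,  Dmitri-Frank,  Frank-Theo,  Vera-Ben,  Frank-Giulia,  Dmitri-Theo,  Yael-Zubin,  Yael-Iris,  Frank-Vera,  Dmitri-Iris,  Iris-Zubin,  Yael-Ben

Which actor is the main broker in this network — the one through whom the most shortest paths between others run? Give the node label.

Dmitri

Unnormalized betweenness of each node: Ben:10/3, Dmitri:26/3, Frank:49/6, Giulia:0, Iris:23/3, Theo:11/6, Vera:13/3, Yael:4, Zubin:0.
Dmitri has the largest value, 26/3, making it the main broker — the node through which the most shortest paths run.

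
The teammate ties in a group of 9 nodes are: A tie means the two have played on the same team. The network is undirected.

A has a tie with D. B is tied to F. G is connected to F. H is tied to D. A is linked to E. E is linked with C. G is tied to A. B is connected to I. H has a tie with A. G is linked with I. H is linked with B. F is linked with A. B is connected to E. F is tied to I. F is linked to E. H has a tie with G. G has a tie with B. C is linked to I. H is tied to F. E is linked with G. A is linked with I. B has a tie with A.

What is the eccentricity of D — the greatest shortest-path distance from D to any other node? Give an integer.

Distances from D: A:1, B:2, C:3, E:2, F:2, G:2, H:1, I:2.
The largest is 3 (to C), so the eccentricity of D is 3.

3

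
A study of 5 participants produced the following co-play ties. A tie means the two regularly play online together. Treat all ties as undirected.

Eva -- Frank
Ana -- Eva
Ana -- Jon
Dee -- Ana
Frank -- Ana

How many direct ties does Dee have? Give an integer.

1

Dee is directly tied to Ana. That is 1 neighbor, so the degree of Dee is 1.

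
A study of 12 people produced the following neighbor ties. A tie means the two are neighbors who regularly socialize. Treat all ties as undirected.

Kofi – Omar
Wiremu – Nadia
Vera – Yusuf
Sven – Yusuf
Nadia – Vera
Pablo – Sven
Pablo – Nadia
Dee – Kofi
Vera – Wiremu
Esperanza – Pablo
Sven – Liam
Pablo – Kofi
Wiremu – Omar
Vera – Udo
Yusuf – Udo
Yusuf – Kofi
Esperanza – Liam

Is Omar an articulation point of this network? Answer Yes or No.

Even without Omar, every remaining node can still reach every other (the residual graph is connected), so Omar is not a cut vertex.

No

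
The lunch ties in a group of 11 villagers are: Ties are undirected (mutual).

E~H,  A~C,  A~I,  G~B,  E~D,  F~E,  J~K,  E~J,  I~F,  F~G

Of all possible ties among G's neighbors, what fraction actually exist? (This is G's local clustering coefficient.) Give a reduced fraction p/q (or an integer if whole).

G's neighbors: B and F (k = 2).
Possible neighbor pairs: C(2,2) = 1. Edges among them: none → e = 0.
Clustering(G) = 0/1.

0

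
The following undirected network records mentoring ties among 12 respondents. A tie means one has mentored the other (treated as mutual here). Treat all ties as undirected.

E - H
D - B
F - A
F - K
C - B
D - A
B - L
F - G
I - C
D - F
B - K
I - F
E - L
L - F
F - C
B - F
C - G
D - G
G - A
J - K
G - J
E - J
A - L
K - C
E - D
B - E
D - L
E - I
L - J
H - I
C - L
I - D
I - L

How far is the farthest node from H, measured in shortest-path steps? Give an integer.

Distances from H: A:3, B:2, C:2, D:2, E:1, F:2, G:3, I:1, J:2, K:3, L:2.
The largest is 3 (to G, A, and K), so the eccentricity of H is 3.

3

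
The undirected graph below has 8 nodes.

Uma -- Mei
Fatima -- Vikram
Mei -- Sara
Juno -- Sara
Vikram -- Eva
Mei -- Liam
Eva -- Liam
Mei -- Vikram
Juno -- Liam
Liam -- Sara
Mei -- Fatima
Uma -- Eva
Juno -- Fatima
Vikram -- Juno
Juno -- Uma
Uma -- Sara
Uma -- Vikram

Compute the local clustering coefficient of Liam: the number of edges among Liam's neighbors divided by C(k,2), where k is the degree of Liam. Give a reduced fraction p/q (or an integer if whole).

Liam's neighbors: Eva, Juno, Mei, and Sara (k = 4).
Possible neighbor pairs: C(4,2) = 6. Edges among them: Juno–Sara, Mei–Sara → e = 2.
Clustering(Liam) = 2/6 = 1/3.

1/3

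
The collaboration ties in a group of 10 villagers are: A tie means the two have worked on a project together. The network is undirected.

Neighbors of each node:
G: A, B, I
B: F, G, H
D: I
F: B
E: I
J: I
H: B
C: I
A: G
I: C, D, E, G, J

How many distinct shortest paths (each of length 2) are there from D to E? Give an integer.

1

The shortest distance is 2, and the only length-2 path is D–I–E. So there is exactly 1 shortest path.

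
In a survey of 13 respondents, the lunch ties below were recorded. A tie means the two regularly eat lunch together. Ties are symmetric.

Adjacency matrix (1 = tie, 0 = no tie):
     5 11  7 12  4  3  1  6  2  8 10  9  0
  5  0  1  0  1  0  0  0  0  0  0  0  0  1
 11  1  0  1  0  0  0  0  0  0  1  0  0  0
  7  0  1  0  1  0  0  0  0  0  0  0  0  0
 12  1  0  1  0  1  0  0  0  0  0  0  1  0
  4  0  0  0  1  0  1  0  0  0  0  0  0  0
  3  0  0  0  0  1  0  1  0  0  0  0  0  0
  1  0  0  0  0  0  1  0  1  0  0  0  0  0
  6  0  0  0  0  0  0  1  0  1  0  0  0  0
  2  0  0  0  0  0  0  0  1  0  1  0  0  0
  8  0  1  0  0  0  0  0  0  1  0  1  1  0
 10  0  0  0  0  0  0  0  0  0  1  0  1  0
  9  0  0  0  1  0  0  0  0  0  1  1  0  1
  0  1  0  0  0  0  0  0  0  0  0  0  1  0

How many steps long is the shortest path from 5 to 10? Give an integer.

3

One shortest route is 5 – 11 – 8 – 10, which uses 3 edges, and at distance 2 from 5 we only reach {4, 7, 8, 9}, which does not include 10. So d(5,10) = 3.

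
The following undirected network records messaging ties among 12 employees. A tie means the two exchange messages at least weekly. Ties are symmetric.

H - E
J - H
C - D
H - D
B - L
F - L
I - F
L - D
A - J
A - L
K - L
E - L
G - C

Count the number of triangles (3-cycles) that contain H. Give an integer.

0

H's neighbors are D, E, and J, but none of them are tied to each other, so no triangle contains H.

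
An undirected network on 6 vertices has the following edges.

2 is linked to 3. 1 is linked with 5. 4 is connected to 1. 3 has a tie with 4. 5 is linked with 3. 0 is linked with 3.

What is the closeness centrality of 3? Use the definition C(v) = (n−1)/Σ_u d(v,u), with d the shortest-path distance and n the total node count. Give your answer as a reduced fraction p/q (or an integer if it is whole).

5/6

Distances from 3: 0:1, 1:2, 2:1, 4:1, 5:1. Sum = 6.
n = 6, so closeness = 5/6.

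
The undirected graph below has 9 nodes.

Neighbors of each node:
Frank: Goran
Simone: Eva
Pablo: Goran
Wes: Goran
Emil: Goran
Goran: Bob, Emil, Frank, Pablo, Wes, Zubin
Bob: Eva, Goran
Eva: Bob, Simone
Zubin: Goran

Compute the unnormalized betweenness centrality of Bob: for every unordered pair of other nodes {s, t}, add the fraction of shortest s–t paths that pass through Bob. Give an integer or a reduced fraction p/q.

12

Pairs whose geodesics pass through Bob — Frank–Eva: 1; Frank–Simone: 1; Goran–Eva: 1; Goran–Simone: 1; Emil–Eva: 1; Emil–Simone: 1; Eva–Pablo: 1; Eva–Wes: 1; Eva–Zubin: 1; Simone–Pablo: 1; Simone–Wes: 1; Simone–Zubin: 1.
All other pairs contribute 0.
Summing the contributions gives betweenness(Bob) = 12.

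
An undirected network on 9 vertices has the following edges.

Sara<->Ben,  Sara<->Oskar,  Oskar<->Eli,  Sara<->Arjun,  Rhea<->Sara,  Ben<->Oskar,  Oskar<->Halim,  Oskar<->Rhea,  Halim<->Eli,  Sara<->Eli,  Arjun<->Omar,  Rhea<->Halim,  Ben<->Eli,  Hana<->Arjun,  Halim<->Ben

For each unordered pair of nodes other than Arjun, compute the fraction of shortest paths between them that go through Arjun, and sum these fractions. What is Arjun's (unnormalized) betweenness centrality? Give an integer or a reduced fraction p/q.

Pairs whose geodesics pass through Arjun — Ben–Omar: 1; Ben–Hana: 1; Sara–Omar: 1; Sara–Hana: 1; Eli–Omar: 1; Eli–Hana: 1; Oskar–Omar: 1; Oskar–Hana: 1; Rhea–Omar: 1; Rhea–Hana: 1; Halim–Omar: 4/4; Halim–Hana: 4/4; Omar–Hana: 1.
All other pairs contribute 0.
Summing the contributions gives betweenness(Arjun) = 13.

13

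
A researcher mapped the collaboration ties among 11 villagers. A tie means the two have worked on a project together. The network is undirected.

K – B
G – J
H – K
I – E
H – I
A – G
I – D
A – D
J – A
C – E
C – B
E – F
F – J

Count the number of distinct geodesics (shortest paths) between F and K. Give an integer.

The shortest distance is 4. The length-4 paths are: F–E–C–B–K; F–E–I–H–K.
That gives 2 distinct shortest paths.

2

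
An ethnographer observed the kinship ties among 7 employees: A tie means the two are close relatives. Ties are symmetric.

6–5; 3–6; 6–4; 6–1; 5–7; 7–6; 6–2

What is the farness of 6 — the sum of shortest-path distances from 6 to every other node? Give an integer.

Distances from 6: 1:1, 2:1, 3:1, 4:1, 5:1, 7:1.
Sum = 1 + 1 + 1 + 1 + 1 + 1 = 6.

6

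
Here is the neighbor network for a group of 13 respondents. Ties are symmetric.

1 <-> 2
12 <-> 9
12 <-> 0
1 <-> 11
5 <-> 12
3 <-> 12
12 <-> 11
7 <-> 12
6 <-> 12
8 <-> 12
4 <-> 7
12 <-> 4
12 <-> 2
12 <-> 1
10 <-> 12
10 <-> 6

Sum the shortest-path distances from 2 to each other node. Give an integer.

Distances from 2: 0:2, 1:1, 3:2, 4:2, 5:2, 6:2, 7:2, 8:2, 9:2, 10:2, 11:2, 12:1.
Sum = 2 + 1 + 2 + 2 + 2 + 2 + 2 + 2 + 2 + 2 + 2 + 1 = 22.

22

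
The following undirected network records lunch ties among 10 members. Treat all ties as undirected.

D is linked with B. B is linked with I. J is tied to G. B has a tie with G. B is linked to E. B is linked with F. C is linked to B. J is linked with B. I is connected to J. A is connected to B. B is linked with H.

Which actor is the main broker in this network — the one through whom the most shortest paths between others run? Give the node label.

B

Unnormalized betweenness of each node: A:0, B:67/2, C:0, D:0, E:0, F:0, G:0, H:0, I:0, J:1/2.
B has the largest value, 67/2, making it the main broker — the node through which the most shortest paths run.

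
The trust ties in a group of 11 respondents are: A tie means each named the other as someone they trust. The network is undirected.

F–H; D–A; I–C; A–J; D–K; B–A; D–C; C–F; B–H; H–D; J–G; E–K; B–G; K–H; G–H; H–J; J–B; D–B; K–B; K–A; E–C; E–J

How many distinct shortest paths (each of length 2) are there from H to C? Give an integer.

2

The shortest distance is 2. The length-2 paths are: H–F–C; H–D–C.
That gives 2 distinct shortest paths.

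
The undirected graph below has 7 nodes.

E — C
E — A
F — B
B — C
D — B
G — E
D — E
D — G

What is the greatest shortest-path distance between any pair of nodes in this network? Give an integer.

4

Eccentricity of each node (its greatest distance to any other): A:4, B:3, C:2, D:2, E:3, F:4, G:3.
The maximum eccentricity is 4, realized for instance by the pair A–F via A – E – D – B – F. So the diameter is 4.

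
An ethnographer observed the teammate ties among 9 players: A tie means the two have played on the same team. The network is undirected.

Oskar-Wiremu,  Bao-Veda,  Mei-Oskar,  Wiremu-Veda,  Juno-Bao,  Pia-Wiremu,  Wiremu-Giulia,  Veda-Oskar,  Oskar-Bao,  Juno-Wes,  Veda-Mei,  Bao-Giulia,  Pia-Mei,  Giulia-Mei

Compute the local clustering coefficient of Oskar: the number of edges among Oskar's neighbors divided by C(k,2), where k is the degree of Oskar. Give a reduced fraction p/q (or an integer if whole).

1/2

Oskar's neighbors: Bao, Mei, Veda, and Wiremu (k = 4).
Possible neighbor pairs: C(4,2) = 6. Edges among them: Bao–Veda, Mei–Veda, Veda–Wiremu → e = 3.
Clustering(Oskar) = 3/6 = 1/2.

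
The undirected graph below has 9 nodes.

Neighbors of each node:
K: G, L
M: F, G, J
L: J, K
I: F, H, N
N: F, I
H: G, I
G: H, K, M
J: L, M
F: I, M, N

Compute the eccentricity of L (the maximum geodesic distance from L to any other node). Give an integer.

4

Distances from L: F:3, G:2, H:3, I:4, J:1, K:1, M:2, N:4.
The largest is 4 (to I and N), so the eccentricity of L is 4.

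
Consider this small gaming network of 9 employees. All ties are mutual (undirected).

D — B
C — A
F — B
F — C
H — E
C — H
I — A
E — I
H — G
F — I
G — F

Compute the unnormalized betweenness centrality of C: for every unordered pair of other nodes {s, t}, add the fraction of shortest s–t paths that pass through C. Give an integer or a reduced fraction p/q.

14/3

Pairs whose geodesics pass through C — D–H: 1/2; D–A: 1/2; F–H: 1/2; F–A: 1/2; G–A: 2/3; B–H: 1/2; B–A: 1/2; H–A: 1.
All other pairs contribute 0.
Summing the contributions gives betweenness(C) = 14/3.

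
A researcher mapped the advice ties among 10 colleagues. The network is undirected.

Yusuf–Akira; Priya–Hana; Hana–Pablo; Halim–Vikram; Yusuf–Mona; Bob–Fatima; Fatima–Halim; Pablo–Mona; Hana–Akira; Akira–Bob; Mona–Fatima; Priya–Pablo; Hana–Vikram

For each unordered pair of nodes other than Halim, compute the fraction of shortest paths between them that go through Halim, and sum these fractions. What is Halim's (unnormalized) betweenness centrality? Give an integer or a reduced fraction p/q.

Pairs whose geodesics pass through Halim — Mona–Vikram: 1/2; Hana–Fatima: 1/3; Vikram–Fatima: 1; Vikram–Bob: 1/2.
All other pairs contribute 0.
Summing the contributions gives betweenness(Halim) = 7/3.

7/3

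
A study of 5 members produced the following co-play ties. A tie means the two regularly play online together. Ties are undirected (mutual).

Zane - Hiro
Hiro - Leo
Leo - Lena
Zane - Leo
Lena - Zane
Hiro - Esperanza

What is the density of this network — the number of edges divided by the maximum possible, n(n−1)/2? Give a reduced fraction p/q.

There are 6 edges and 5 nodes, so the maximum possible is C(5,2) = 10.
Density = 6/10 = 3/5.

3/5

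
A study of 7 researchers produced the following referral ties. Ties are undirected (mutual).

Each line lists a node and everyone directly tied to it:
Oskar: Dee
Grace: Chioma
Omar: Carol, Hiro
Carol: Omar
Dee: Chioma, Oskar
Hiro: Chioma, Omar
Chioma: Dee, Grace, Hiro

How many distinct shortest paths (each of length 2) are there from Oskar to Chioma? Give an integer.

1

The shortest distance is 2, and the only length-2 path is Oskar–Dee–Chioma. So there is exactly 1 shortest path.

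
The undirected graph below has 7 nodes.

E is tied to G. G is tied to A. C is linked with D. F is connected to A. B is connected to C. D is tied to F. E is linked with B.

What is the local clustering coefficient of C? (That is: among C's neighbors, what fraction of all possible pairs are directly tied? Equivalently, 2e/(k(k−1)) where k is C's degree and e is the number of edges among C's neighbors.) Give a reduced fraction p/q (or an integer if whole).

0

C's neighbors: B and D (k = 2).
Possible neighbor pairs: C(2,2) = 1. Edges among them: none → e = 0.
Clustering(C) = 0/1.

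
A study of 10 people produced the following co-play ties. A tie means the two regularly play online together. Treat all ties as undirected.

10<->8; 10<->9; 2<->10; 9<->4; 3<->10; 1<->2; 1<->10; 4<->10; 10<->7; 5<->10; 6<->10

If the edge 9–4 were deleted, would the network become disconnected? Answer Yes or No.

No

Even without that edge, 9 still reaches 4 via 9 – 10 – 4, so the network stays connected. Not a bridge.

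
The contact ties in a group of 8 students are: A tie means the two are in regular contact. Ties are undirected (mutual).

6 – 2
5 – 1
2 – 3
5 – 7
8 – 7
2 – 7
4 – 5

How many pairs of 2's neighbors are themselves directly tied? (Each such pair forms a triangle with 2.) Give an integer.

2's neighbors are 3, 6, and 7, but none of them are tied to each other, so no triangle contains 2.

0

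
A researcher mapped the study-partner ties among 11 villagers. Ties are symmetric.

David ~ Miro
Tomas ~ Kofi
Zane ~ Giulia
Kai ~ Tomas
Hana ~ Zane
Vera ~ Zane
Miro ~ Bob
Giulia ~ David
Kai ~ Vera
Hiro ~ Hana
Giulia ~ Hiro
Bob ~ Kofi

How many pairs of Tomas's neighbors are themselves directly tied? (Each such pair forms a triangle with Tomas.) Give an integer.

Tomas's neighbors are Kai and Kofi, but none of them are tied to each other, so no triangle contains Tomas.

0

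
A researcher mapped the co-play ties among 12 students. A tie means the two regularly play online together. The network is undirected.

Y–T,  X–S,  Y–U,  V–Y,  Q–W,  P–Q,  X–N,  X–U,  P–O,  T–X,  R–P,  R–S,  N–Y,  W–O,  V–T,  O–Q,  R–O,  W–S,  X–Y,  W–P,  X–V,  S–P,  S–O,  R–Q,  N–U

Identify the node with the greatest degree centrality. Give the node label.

X

Degrees — N:3, O:5, P:5, Q:4, R:4, S:5, T:3, U:3, V:3, W:4, X:6, Y:5.
The maximum is 6, attained only by X.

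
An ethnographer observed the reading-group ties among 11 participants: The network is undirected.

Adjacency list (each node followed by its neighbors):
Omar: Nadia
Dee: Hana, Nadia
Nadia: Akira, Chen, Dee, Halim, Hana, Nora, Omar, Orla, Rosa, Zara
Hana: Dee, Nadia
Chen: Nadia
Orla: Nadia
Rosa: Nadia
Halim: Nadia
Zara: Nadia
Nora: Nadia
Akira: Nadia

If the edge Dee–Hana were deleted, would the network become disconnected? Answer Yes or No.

No

Even without that edge, Dee still reaches Hana via Dee – Nadia – Hana, so the network stays connected. Not a bridge.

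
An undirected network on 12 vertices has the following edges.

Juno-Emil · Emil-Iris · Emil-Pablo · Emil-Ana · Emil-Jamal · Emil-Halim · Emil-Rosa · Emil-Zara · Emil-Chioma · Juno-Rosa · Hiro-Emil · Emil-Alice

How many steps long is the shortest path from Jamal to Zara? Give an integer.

One shortest route is Jamal – Emil – Zara, which uses 2 edges, and Jamal and Zara are not directly tied, so nothing shorter exists. So d(Jamal,Zara) = 2.

2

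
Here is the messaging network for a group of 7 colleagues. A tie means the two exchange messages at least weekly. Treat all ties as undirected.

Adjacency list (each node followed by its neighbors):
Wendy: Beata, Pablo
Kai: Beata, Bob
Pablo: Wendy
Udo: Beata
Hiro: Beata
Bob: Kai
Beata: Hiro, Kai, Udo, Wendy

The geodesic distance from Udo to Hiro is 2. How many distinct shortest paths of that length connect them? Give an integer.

The shortest distance is 2, and the only length-2 path is Udo–Beata–Hiro. So there is exactly 1 shortest path.

1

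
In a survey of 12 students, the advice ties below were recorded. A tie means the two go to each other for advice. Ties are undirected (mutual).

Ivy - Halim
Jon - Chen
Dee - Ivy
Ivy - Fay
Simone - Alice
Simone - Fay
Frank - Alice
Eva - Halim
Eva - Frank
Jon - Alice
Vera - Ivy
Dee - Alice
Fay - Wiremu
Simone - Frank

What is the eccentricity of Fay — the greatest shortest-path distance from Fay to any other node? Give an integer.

Distances from Fay: Alice:2, Chen:4, Dee:2, Eva:3, Frank:2, Halim:2, Ivy:1, Jon:3, Simone:1, Vera:2, Wiremu:1.
The largest is 4 (to Chen), so the eccentricity of Fay is 4.

4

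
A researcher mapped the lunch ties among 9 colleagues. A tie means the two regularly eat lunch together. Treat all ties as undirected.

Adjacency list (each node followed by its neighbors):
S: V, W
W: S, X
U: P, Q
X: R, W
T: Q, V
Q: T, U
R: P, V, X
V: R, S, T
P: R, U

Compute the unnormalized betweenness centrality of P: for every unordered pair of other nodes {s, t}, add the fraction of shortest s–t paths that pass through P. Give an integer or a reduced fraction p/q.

5

Pairs whose geodesics pass through P — U–R: 1; U–X: 1; U–W: 1; U–S: 1/2; U–V: 1/2; R–Q: 1/2; X–Q: 1/2.
All other pairs contribute 0.
Summing the contributions gives betweenness(P) = 5.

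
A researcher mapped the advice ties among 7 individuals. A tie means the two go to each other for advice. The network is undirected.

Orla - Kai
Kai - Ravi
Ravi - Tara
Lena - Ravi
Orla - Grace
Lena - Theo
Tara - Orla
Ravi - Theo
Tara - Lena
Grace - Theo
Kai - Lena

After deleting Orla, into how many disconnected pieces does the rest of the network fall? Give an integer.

1

Orla's neighbors (Grace, Kai, and Tara) remain reachable from one another through other ties, so the rest of the network stays in one piece.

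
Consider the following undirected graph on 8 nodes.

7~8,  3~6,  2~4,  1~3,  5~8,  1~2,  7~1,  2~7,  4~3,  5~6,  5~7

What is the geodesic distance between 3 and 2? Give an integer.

2

One shortest route is 3 – 4 – 2, which uses 2 edges, and 3 and 2 are not directly tied, so nothing shorter exists. So d(3,2) = 2.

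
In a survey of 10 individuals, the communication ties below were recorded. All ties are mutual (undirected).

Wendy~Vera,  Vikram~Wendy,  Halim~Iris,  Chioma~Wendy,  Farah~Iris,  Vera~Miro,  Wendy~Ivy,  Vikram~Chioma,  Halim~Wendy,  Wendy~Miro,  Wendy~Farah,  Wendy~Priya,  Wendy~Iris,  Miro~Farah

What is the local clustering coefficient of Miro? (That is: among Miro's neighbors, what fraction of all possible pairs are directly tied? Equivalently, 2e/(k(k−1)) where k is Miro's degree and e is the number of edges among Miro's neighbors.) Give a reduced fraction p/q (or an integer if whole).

Miro's neighbors: Farah, Vera, and Wendy (k = 3).
Possible neighbor pairs: C(3,2) = 3. Edges among them: Farah–Wendy, Vera–Wendy → e = 2.
Clustering(Miro) = 2/3.

2/3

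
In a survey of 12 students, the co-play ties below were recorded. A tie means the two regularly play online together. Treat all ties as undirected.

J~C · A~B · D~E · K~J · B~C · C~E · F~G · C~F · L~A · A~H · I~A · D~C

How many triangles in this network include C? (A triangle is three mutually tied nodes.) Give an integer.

1

C's neighbors: B, D, E, F, and J.
Neighbor pairs that are themselves tied: C–D–E. Each forms one triangle with C, for 1 in total.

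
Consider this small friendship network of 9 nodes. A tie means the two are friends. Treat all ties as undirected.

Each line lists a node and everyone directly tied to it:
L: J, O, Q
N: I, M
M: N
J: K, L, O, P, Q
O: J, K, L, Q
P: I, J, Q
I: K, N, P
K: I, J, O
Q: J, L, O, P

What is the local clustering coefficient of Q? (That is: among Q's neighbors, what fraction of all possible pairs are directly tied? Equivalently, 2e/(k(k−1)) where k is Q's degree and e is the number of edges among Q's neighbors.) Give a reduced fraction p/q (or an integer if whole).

Q's neighbors: J, L, O, and P (k = 4).
Possible neighbor pairs: C(4,2) = 6. Edges among them: J–L, J–O, J–P, L–O → e = 4.
Clustering(Q) = 4/6 = 2/3.

2/3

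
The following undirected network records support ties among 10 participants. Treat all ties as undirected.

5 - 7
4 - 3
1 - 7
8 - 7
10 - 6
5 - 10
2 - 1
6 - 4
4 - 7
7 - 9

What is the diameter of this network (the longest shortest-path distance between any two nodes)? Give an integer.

Eccentricity of each node (its greatest distance to any other): 1:3, 2:4, 3:4, 4:3, 5:3, 6:4, 7:2, 8:3, 9:3, 10:4.
The maximum eccentricity is 4, realized for instance by the pair 2–10 via 2 – 1 – 7 – 5 – 10. So the diameter is 4.

4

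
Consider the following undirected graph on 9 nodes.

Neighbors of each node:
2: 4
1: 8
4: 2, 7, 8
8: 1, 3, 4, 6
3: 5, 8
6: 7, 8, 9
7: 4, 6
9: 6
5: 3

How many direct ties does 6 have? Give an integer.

3

6 is directly tied to 7, 8, and 9. That is 3 neighbors, so the degree of 6 is 3.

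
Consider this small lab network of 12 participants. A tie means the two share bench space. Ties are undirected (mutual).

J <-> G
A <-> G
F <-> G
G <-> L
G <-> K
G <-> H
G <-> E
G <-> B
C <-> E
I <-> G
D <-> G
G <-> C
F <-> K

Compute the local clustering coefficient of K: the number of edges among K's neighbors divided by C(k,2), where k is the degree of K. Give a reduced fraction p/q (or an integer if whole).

1

K's neighbors: F and G (k = 2).
Possible neighbor pairs: C(2,2) = 1. Edges among them: F–G → e = 1.
Clustering(K) = 1/1.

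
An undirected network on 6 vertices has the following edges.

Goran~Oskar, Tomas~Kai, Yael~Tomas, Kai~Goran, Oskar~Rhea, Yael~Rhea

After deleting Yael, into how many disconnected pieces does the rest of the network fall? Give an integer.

1

Yael's neighbors (Rhea and Tomas) remain reachable from one another through other ties, so the rest of the network stays in one piece.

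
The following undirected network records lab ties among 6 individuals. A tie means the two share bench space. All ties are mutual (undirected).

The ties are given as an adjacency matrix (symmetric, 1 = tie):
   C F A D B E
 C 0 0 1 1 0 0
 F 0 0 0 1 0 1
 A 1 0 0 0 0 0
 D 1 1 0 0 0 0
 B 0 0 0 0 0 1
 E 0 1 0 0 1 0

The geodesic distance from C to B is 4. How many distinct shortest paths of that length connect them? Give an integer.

1

The shortest distance is 4, and the only length-4 path is C–D–F–E–B. So there is exactly 1 shortest path.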